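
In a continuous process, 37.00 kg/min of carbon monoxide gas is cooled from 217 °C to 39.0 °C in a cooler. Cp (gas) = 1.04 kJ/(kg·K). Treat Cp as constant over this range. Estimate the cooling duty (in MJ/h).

Q_c = 411 MJ/h

Q = ṁ·Cp·ΔT = 37.00 × 1.04 × (39.0 − 217) = -6849.4 kJ/min
Converting: 6849.4 / 60 s = 114.16 kW
Cooling duty = 410.97 MJ/h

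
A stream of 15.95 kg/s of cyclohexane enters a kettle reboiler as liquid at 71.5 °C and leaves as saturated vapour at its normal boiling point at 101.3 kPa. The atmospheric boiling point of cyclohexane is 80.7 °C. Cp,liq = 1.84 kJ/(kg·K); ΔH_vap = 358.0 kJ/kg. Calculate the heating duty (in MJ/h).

Q = 21500 MJ/h

liquid 71.5→80.7 °C: 16.928 kJ/kg
vaporisation at 80.7 °C: 358 kJ/kg
Δh = 16.928 + 358 = 374.93 kJ/kg
Q = ṁ·Δh = 15.95 kg/s × 374.93 kJ/kg = 5980.1 kJ/s
|Q| = 5980.1 kW = 21528 MJ/h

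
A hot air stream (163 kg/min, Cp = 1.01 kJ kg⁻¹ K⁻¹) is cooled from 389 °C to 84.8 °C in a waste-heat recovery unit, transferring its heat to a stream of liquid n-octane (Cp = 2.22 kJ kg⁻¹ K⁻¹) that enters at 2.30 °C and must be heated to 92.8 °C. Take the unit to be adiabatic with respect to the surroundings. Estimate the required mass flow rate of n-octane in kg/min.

ṁ_c = 249 kg/min

Heat released by hot stream: Q = 163 × 1.01 × (389 − 84.8) = 50080 kJ/min
Energy balance on cold side (adiabatic exchanger): Q = ṁ_c·Cp_c·(T_c,out − T_c,in)
ṁ_c = 50080 / [2.22 × (92.8 − 2.30)] = 249.27 kg/min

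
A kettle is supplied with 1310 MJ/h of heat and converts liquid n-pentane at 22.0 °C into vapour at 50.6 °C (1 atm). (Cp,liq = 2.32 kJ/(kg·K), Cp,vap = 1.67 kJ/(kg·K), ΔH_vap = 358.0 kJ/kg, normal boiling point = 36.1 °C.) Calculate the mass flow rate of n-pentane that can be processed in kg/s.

ṁ = 0.877 kg/s

Δh = 2.32×(36.1−22.0) + 358.0 + 1.67×(50.6−36.1) = 414.93 kJ/kg
Q = 1310 MJ/h = 363.89 kJ/s = 363.89 kJ/s
ṁ = Q/Δh = 363.89 / 414.93 = 0.87699 kg/s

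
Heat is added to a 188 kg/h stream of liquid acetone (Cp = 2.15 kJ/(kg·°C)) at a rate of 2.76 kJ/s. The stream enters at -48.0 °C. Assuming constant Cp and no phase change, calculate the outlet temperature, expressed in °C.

T_out = -23.4 °C

Q = 2.76 kJ/s = 9936 kJ/h
ΔT = Q/(ṁ·Cp) = 9936/(188×2.15) = 24.582 K
T_out = -48.0 + 24.582 = -23.418 °C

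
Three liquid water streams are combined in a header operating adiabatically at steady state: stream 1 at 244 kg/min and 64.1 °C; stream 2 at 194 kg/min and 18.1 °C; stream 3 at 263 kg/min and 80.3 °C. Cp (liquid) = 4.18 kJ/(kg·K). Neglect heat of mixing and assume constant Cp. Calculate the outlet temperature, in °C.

T_out = 57.4 °C

No heat crosses the boundary, so H_out = H_in.
T_out = Σ ṁᵢCp,ᵢTᵢ / Σ ṁᵢCp,ᵢ
      = 168330 / 2930.2 = 57.448 °C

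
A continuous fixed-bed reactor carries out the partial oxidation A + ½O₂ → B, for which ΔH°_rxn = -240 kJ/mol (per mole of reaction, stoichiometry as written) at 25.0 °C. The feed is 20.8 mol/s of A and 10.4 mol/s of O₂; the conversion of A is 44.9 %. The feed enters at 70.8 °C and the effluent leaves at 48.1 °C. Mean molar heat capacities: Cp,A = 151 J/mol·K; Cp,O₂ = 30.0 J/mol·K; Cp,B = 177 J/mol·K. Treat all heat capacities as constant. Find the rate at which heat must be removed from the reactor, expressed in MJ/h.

Q_out = 8340 MJ/h

Extent of reaction ξ = 0.449 × 20.8 = 9.3392 mol/s
Reaction term: ξ·ΔH°_rxn = 9.3392 × -240 = -2241.4 kJ/s
Sensible, feed 70.8→25 °C: -158.14 kJ/s
Outlet flows (mol/s): A 11.461, O₂ 5.7304, B 9.3392
Sensible, products 25→48.1 °C: 82.133 kJ/s
Q = ΔH = -2317.4 kJ/s = -2317.4 kW
Heat removed = 8342.7 MJ/h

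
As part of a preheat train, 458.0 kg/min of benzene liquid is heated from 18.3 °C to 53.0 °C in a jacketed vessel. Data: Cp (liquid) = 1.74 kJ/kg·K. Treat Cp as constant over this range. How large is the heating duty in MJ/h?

Q = 1660 MJ/h

Q = ṁ·Cp·ΔT = 458.0 × 1.74 × (53.0 − 18.3) = 27653 kJ/min
Converting: 27653 / 60 s = 460.89 kW
Heating duty = 1659.2 MJ/h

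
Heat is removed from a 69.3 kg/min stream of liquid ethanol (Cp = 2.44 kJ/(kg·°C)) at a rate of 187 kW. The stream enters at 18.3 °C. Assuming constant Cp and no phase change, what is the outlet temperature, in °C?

T_out = -48.1 °C

Q = 187 kW = 11220 kJ/min
ΔT = Q/(ṁ·Cp) = 11220/(69.3×2.44) = 66.354 K
T_out = 18.3 − 66.354 = -48.054 °C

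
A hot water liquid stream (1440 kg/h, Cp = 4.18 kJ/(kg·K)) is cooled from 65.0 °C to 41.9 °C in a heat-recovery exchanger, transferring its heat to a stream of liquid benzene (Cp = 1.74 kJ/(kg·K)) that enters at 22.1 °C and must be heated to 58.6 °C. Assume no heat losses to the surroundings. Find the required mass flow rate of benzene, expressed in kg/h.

Heat released by hot stream: Q = 1440 × 4.18 × (65.0 − 41.9) = 139040 kJ/h
Energy balance on cold side (adiabatic exchanger): Q = ṁ_c·Cp_c·(T_c,out − T_c,in)
ṁ_c = 139040 / [1.74 × (58.6 − 22.1)] = 2189.3 kg/h

ṁ_c = 2190 kg/h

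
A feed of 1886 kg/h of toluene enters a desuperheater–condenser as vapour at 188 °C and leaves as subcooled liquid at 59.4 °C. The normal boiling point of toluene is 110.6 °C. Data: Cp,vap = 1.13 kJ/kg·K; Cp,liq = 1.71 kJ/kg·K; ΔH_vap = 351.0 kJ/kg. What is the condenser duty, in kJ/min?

Q_c = 16500 kJ/min

vapour 188→110.6 °C: -87.462 kJ/kg
condensation at 110.6 °C: -351 kJ/kg
liquid 110.6→59.4 °C: -87.552 kJ/kg
Δh = -87.462 + -351 + -87.552 = -526.01 kJ/kg
Q = ṁ·Δh = 1886 kg/h × -526.01 kJ/kg = -992060 kJ/h
|Q| = 275.57 kW = 16534 kJ/min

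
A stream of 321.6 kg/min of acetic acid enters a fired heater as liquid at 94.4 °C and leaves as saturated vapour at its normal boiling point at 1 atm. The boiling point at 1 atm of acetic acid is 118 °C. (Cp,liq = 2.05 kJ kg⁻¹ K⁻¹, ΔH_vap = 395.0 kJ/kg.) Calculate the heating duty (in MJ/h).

liquid 94.4→118 °C: 48.38 kJ/kg
vaporisation at 118 °C: 395 kJ/kg
Δh = 48.38 + 395 = 443.38 kJ/kg
Q = ṁ·Δh = 321.6 kg/min × 443.38 kJ/kg = 142590 kJ/min
|Q| = 2376.5 kW = 8555.5 MJ/h

Q = 8560 MJ/h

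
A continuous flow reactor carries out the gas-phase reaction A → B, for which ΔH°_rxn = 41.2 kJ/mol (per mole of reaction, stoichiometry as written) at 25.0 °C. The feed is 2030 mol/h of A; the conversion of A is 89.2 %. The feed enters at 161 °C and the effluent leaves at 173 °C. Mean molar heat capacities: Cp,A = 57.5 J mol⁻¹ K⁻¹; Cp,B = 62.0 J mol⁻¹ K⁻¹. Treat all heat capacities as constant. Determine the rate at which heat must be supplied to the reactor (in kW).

Extent of reaction ξ = 0.892 × 2030 = 1810.8 mol/h
Reaction term: ξ·ΔH°_rxn = 1810.8 × 41.2 = 74603 kJ/h
Sensible, feed 161→25 °C: -15875 kJ/h
Outlet flows (mol/h): A 219.24, B 1810.8
Sensible, products 25→173 °C: 18481 kJ/h
Q = ΔH = 77210 kJ/h = 21.447 kW
Heat supplied = 21.447 kW

Q_in = 21.4 kW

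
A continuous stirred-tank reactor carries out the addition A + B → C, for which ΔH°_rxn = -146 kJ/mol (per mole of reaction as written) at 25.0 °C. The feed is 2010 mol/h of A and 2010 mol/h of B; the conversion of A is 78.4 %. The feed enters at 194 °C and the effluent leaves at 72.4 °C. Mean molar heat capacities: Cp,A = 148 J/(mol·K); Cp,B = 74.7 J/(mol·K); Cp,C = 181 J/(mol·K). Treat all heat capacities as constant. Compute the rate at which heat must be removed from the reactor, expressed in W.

Q_out = 79900 W

Extent of reaction ξ = 0.784 × 2010 = 1575.8 mol/h
Reaction term: ξ·ΔH°_rxn = 1575.8 × -146 = -230070 kJ/h
Sensible, feed 194→25 °C: -75649 kJ/h
Outlet flows (mol/h): A 434.16, B 434.16, C 1575.8
Sensible, products 25→72.4 °C: 18103 kJ/h
Q = ΔH = -287620 kJ/h = -79.894 kW
Heat removed = 79894 W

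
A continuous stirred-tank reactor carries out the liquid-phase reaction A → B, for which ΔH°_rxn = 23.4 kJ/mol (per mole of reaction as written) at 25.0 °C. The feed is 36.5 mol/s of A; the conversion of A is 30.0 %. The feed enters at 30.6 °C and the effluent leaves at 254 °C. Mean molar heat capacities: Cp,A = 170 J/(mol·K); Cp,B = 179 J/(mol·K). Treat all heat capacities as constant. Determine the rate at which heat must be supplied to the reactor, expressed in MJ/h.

Q_in = 5990 MJ/h

Extent of reaction ξ = 0.300 × 36.5 = 10.95 mol/s
Reaction term: ξ·ΔH°_rxn = 10.95 × 23.4 = 256.23 kJ/s
Sensible, feed 30.6→25 °C: -34.748 kJ/s
Outlet flows (mol/s): A 25.55, B 10.95
Sensible, products 25→254 °C: 1443.5 kJ/s
Q = ΔH = 1665 kJ/s = 1665 kW
Heat supplied = 5994 MJ/h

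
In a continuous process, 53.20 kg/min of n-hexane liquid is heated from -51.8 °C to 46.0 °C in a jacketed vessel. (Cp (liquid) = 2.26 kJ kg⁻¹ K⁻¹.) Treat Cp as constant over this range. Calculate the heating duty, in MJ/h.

Q = ṁ·Cp·ΔT = 53.20 × 2.26 × (46.0 − -51.8) = 11759 kJ/min
Converting: 11759 / 60 s = 195.98 kW
Heating duty = 705.52 MJ/h

Q = 706 MJ/h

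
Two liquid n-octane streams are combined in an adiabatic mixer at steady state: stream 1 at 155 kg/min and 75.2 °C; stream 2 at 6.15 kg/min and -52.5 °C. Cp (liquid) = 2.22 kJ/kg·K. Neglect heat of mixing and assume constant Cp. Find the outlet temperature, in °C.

Adiabatic, steady state ⇒ Σ ṁᵢCp,ᵢ(T_out − Tᵢ) = 0
T_out = Σ ṁᵢCp,ᵢTᵢ / Σ ṁᵢCp,ᵢ
      = 25160 / 357.75 = 70.327 °C

T_out = 70.3 °C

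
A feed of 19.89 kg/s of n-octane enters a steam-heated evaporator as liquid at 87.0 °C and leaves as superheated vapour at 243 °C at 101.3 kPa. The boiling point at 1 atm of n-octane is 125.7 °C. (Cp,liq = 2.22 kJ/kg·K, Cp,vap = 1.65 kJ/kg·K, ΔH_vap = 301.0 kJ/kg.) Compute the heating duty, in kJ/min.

liquid 87.0→125.7 °C: 85.914 kJ/kg
vaporisation at 125.7 °C: 301 kJ/kg
vapour 125.7→243 °C: 193.54 kJ/kg
Δh = 85.914 + 301 + 193.54 = 580.46 kJ/kg
Q = ṁ·Δh = 19.89 kg/s × 580.46 kJ/kg = 11545 kJ/s
|Q| = 11545 kW = 692720 kJ/min

Q = 693000 kJ/min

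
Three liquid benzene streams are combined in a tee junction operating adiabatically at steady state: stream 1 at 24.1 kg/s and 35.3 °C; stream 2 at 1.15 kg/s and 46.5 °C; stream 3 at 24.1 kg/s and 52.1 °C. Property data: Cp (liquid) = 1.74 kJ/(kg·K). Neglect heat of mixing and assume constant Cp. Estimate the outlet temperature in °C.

Energy balance with Q = 0: Σ ṁᵢCp,ᵢ(T_out − Tᵢ) = 0
Σ ṁᵢCp,ᵢTᵢ = 24.1×1.74×35.3 + 1.15×1.74×46.5 + 24.1×1.74×52.1 = 3758.1
Σ ṁᵢCp,ᵢ = 24.1×1.74 + 1.15×1.74 + 24.1×1.74 = 85.869
T_out = 3758.1 / 85.869 = 43.765 °C

T_out = 43.8 °C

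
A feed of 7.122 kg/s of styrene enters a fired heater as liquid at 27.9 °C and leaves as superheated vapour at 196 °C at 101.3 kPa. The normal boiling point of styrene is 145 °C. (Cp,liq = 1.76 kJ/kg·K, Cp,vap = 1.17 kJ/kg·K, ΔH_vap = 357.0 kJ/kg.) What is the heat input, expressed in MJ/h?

Q = 16000 MJ/h

liquid 27.9→145 °C: 206.1 kJ/kg
vaporisation at 145 °C: 357 kJ/kg
vapour 145→196 °C: 59.67 kJ/kg
Δh = 206.1 + 357 + 59.67 = 622.77 kJ/kg
Q = ṁ·Δh = 7.122 kg/s × 622.77 kJ/kg = 4435.3 kJ/s
|Q| = 4435.3 kW = 15967 MJ/h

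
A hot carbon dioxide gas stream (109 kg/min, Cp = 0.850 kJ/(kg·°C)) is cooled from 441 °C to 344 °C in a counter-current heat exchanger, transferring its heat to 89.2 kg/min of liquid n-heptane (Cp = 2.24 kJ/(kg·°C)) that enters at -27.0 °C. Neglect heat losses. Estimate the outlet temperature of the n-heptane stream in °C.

Heat released by hot stream: Q = 109 × 0.850 × (441 − 344) = 8987 kJ/min
Energy balance on cold side (adiabatic exchanger): Q = ṁ_c·Cp_c·(T_c,out − T_c,in)
T_c,out = -27.0 + 8987/(89.2 × 2.24) = 17.978 °C

T_c,out = 18.0 °C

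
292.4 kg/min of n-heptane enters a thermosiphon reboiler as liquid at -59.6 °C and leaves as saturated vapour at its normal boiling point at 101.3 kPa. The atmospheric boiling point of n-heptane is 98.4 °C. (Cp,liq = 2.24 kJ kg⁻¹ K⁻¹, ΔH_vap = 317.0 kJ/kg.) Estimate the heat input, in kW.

Q = 3270 kW

liquid -59.6→98.4 °C: 353.92 kJ/kg
vaporisation at 98.4 °C: 317 kJ/kg
Δh = 353.92 + 317 = 670.92 kJ/kg
Q = ṁ·Δh = 292.4 kg/min × 670.92 kJ/kg = 196180 kJ/min
|Q| = 3269.6 kW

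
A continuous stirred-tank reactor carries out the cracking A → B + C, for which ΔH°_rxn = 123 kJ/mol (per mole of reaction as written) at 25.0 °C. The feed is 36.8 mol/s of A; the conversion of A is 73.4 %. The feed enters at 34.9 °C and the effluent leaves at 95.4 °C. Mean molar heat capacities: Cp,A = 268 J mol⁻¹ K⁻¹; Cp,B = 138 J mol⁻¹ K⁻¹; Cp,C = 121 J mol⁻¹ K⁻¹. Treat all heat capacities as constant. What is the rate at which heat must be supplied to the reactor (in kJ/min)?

Extent of reaction ξ = 0.734 × 36.8 = 27.011 mol/s
Reaction term: ξ·ΔH°_rxn = 27.011 × 123 = 3322.4 kJ/s
Sensible, feed 34.9→25 °C: -97.638 kJ/s
Outlet flows (mol/s): A 9.7888, B 27.011, C 27.011
Sensible, products 25→95.4 °C: 677.2 kJ/s
Q = ΔH = 3901.9 kJ/s = 3901.9 kW
Heat supplied = 234120 kJ/min

Q_in = 234000 kJ/min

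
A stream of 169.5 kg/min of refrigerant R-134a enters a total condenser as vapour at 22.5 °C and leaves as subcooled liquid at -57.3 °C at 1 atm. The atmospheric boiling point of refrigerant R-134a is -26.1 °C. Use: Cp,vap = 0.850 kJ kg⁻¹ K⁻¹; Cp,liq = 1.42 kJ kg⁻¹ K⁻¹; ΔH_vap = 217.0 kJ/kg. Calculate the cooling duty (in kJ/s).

Q_c = 855 kJ/s

vapour 22.5→-26.1 °C: -41.31 kJ/kg
condensation at -26.1 °C: -217 kJ/kg
liquid -26.1→-57.3 °C: -44.304 kJ/kg
Δh = -41.31 + -217 + -44.304 = -302.61 kJ/kg
Q = ṁ·Δh = 169.5 kg/min × -302.61 kJ/kg = -51293 kJ/min
|Q| = 854.88 kW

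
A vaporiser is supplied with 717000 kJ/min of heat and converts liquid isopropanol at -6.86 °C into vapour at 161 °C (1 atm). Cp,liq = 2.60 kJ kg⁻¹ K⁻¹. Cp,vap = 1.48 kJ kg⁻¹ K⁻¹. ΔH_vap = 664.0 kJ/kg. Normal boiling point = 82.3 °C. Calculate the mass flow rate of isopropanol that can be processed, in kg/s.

Δh = 2.60×(82.3−-6.86) + 664.0 + 1.48×(161−82.3) = 1012.3 kJ/kg
Q = 717000 kJ/min = 11950 kJ/s = 11950 kJ/s
ṁ = Q/Δh = 11950 / 1012.3 = 11.805 kg/s

ṁ = 11.8 kg/s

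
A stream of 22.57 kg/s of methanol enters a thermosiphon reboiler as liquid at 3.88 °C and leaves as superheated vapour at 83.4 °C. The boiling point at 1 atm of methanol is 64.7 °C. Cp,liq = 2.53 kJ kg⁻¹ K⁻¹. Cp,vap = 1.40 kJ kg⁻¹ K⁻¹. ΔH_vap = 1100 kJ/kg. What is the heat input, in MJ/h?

liquid 3.88→64.7 °C: 153.87 kJ/kg
vaporisation at 64.7 °C: 1100 kJ/kg
vapour 64.7→83.4 °C: 26.18 kJ/kg
Δh = 153.87 + 1100 + 26.18 = 1280.1 kJ/kg
Q = ṁ·Δh = 22.57 kg/s × 1280.1 kJ/kg = 28891 kJ/s
|Q| = 28891 kW = 104010 MJ/h

Q = 104000 MJ/h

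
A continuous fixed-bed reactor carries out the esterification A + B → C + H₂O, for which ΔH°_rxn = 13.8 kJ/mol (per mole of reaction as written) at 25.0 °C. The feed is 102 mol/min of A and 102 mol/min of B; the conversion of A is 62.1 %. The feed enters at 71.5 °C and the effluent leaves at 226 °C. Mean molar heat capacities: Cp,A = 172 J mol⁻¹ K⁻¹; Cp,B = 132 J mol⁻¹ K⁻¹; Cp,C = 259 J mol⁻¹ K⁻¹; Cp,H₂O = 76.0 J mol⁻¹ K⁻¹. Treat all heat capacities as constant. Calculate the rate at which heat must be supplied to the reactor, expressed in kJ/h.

Q_in = 364000 kJ/h

Extent of reaction ξ = 0.621 × 102 = 63.342 mol/min
Reaction term: ξ·ΔH°_rxn = 63.342 × 13.8 = 874.12 kJ/min
Sensible, feed 71.5→25 °C: -1441.9 kJ/min
Outlet flows (mol/min): A 38.658, B 38.658, C 63.342, H₂O 63.342
Sensible, products 25→226 °C: 6627.3 kJ/min
Q = ΔH = 6059.5 kJ/min = 100.99 kW
Heat supplied = 363570 kJ/h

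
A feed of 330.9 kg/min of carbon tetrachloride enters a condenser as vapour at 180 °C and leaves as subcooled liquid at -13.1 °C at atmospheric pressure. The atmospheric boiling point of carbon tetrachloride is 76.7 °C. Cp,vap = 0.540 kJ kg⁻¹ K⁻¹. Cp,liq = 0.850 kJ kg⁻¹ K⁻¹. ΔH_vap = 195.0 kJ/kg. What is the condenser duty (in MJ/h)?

vapour 180→76.7 °C: -55.782 kJ/kg
condensation at 76.7 °C: -195 kJ/kg
liquid 76.7→-13.1 °C: -76.33 kJ/kg
Δh = -55.782 + -195 + -76.33 = -327.11 kJ/kg
Q = ṁ·Δh = 330.9 kg/min × -327.11 kJ/kg = -108240 kJ/min
|Q| = 1804 kW = 6494.5 MJ/h

Q_c = 6490 MJ/h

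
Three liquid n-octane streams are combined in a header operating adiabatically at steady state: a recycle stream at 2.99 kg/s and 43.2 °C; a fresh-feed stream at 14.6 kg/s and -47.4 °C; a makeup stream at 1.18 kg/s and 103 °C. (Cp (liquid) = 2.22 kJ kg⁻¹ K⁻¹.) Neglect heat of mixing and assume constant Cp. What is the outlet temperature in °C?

T_out = -23.5 °C

No heat crosses the boundary, so H_out = H_in.
Σ ṁᵢCp,ᵢTᵢ = 2.99×2.22×43.2 + 14.6×2.22×-47.4 + 1.18×2.22×103 = -979.76
Σ ṁᵢCp,ᵢ = 2.99×2.22 + 14.6×2.22 + 1.18×2.22 = 41.669
T_out = -979.76 / 41.669 = -23.513 °C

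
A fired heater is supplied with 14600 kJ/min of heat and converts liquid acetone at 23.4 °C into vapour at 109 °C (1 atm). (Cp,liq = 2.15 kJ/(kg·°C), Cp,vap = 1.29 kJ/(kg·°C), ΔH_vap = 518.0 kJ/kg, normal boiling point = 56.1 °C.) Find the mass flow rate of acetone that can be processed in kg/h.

Δh = 2.15×(56.1−23.4) + 518.0 + 1.29×(109−56.1) = 656.55 kJ/kg
Q = 14600 kJ/min = 243.33 kJ/s = 876000 kJ/h
ṁ = Q/Δh = 876000 / 656.55 = 1334.3 kg/h

ṁ = 1330 kg/h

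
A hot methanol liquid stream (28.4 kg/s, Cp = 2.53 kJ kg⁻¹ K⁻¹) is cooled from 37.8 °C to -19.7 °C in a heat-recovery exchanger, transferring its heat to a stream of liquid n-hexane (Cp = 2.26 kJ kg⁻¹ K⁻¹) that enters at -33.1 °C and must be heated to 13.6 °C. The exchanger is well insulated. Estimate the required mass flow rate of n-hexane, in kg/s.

ṁ_c = 39.1 kg/s

Heat released by hot stream: Q = 28.4 × 2.53 × (37.8 − -19.7) = 4131.5 kJ/s
Energy balance on cold side (adiabatic exchanger): Q = ṁ_c·Cp_c·(T_c,out − T_c,in)
ṁ_c = 4131.5 / [2.26 × (13.6 − -33.1)] = 39.145 kg/s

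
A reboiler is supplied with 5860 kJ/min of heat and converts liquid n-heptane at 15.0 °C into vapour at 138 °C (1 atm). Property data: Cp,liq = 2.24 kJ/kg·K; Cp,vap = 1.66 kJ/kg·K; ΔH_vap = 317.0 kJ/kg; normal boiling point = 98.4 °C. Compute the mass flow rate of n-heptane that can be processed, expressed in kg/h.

ṁ = 617 kg/h

Δh = 2.24×(98.4−15.0) + 317.0 + 1.66×(138−98.4) = 569.55 kJ/kg
Q = 5860 kJ/min = 97.667 kJ/s = 351600 kJ/h
ṁ = Q/Δh = 351600 / 569.55 = 617.33 kg/h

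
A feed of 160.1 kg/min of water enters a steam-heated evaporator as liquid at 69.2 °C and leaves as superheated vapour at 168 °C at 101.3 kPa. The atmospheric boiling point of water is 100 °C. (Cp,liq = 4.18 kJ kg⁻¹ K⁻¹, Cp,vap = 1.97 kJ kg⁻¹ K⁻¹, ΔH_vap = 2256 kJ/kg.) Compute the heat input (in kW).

Q = 6720 kW

liquid 69.2→100 °C: 128.74 kJ/kg
vaporisation at 100 °C: 2256 kJ/kg
vapour 100→168 °C: 133.96 kJ/kg
Δh = 128.74 + 2256 + 133.96 = 2518.7 kJ/kg
Q = ṁ·Δh = 160.1 kg/min × 2518.7 kJ/kg = 403240 kJ/min
|Q| = 6720.7 kW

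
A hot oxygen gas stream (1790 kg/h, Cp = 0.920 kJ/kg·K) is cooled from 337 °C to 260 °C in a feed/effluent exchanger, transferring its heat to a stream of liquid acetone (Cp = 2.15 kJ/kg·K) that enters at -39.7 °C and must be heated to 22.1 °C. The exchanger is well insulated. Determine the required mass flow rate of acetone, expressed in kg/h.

Heat released by hot stream: Q = 1790 × 0.920 × (337 − 260) = 126800 kJ/h
Energy balance on cold side (adiabatic exchanger): Q = ṁ_c·Cp_c·(T_c,out − T_c,in)
ṁ_c = 126800 / [2.15 × (22.1 − -39.7)] = 954.34 kg/h

ṁ_c = 954 kg/h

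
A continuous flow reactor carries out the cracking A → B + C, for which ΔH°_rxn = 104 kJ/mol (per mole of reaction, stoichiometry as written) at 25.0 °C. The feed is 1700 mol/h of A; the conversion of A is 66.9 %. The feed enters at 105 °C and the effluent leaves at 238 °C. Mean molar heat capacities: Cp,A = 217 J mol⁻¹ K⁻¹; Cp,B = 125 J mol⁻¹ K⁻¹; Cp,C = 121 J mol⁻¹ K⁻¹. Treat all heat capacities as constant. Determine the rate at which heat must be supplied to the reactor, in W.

Extent of reaction ξ = 0.669 × 1700 = 1137.3 mol/h
Reaction term: ξ·ΔH°_rxn = 1137.3 × 104 = 118280 kJ/h
Sensible, feed 105→25 °C: -29512 kJ/h
Outlet flows (mol/h): A 562.7, B 1137.3, C 1137.3
Sensible, products 25→238 °C: 85601 kJ/h
Q = ΔH = 174370 kJ/h = 48.436 kW
Heat supplied = 48436 W

Q_in = 48400 W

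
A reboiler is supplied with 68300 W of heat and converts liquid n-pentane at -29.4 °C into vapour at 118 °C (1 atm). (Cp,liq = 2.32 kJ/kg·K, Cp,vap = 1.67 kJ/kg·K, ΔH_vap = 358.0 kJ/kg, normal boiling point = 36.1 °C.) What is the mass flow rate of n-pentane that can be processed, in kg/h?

ṁ = 380 kg/h

Δh = 2.32×(36.1−-29.4) + 358.0 + 1.67×(118−36.1) = 646.73 kJ/kg
Q = 68300 W = 68.3 kJ/s = 245880 kJ/h
ṁ = Q/Δh = 245880 / 646.73 = 380.19 kg/h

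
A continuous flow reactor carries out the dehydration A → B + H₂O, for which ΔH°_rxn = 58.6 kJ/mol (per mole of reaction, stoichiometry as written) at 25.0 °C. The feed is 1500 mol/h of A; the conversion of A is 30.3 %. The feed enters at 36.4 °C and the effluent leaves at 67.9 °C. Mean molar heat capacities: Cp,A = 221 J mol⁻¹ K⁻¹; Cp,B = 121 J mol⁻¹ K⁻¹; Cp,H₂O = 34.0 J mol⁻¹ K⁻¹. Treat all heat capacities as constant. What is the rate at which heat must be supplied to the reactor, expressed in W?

Q_in = 9940 W

Extent of reaction ξ = 0.303 × 1500 = 454.5 mol/h
Reaction term: ξ·ΔH°_rxn = 454.5 × 58.6 = 26634 kJ/h
Sensible, feed 36.4→25 °C: -3779.1 kJ/h
Outlet flows (mol/h): A 1045.5, B 454.5, H₂O 454.5
Sensible, products 25→67.9 °C: 12934 kJ/h
Q = ΔH = 35789 kJ/h = 9.9414 kW
Heat supplied = 9941.4 W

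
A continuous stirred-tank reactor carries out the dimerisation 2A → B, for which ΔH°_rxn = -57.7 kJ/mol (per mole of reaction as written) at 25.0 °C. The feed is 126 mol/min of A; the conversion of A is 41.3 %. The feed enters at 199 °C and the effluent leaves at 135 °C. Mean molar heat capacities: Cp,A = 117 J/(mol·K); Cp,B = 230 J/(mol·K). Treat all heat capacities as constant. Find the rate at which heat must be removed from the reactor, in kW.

Q_out = 40.9 kW

Extent of reaction ξ = 0.413 × 126 / 2 = 26.019 mol/min
Reaction term: ξ·ΔH°_rxn = 26.019 × -57.7 = -1501.3 kJ/min
Sensible, feed 199→25 °C: -2565.1 kJ/min
Outlet flows (mol/min): A 73.962, B 26.019
Sensible, products 25→135 °C: 1610.2 kJ/min
Q = ΔH = -2456.2 kJ/min = -40.937 kW
Heat removed = 40.937 kW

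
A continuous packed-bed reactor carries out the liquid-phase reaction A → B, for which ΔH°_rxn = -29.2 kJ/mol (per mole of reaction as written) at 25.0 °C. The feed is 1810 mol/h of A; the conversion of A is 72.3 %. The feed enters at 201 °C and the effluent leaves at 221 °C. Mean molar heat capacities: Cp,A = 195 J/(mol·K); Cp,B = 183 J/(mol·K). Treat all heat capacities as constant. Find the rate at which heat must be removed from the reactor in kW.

Extent of reaction ξ = 0.723 × 1810 = 1308.6 mol/h
Reaction term: ξ·ΔH°_rxn = 1308.6 × -29.2 = -38212 kJ/h
Sensible, feed 201→25 °C: -62119 kJ/h
Outlet flows (mol/h): A 501.37, B 1308.6
Sensible, products 25→221 °C: 66100 kJ/h
Q = ΔH = -34231 kJ/h = -9.5086 kW
Heat removed = 9.5086 kW

Q_out = 9.51 kW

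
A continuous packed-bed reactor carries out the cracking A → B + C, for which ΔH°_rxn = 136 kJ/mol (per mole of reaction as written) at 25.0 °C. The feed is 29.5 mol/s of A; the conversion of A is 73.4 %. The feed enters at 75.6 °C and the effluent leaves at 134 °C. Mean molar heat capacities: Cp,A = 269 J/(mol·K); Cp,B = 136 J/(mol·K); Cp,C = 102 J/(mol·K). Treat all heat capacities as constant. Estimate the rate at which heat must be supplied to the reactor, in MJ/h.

Q_in = 12000 MJ/h

Extent of reaction ξ = 0.734 × 29.5 = 21.653 mol/s
Reaction term: ξ·ΔH°_rxn = 21.653 × 136 = 2944.8 kJ/s
Sensible, feed 75.6→25 °C: -401.54 kJ/s
Outlet flows (mol/s): A 7.847, B 21.653, C 21.653
Sensible, products 25→134 °C: 791.8 kJ/s
Q = ΔH = 3335.1 kJ/s = 3335.1 kW
Heat supplied = 12006 MJ/h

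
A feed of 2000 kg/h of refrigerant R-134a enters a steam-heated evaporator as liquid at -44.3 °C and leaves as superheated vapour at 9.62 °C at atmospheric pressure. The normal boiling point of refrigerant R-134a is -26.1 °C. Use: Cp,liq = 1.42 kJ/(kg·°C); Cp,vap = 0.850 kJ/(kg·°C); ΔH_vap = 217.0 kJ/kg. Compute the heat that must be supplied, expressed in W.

liquid -44.3→-26.1 °C: 25.844 kJ/kg
vaporisation at -26.1 °C: 217 kJ/kg
vapour -26.1→9.62 °C: 30.362 kJ/kg
Δh = 25.844 + 217 + 30.362 = 273.21 kJ/kg
Q = ṁ·Δh = 2000 kg/h × 273.21 kJ/kg = 546410 kJ/h
|Q| = 151.78 kW = 151780 W

Q = 152000 W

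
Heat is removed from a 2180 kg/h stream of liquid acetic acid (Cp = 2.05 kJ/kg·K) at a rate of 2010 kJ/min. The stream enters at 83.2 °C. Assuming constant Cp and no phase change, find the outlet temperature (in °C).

T_out = 56.2 °C

Q = 2010 kJ/min = 120600 kJ/h
ΔT = Q/(ṁ·Cp) = 120600/(2180×2.05) = 26.986 K
T_out = 83.2 − 26.986 = 56.214 °C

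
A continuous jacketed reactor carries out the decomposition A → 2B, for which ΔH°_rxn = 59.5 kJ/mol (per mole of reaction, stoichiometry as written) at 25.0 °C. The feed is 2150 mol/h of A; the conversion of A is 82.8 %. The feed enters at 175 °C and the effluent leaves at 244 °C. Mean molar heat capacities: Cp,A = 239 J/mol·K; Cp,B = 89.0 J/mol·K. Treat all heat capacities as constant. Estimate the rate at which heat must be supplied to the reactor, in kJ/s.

Q_in = 32.7 kJ/s

Extent of reaction ξ = 0.828 × 2150 = 1780.2 mol/h
Reaction term: ξ·ΔH°_rxn = 1780.2 × 59.5 = 105920 kJ/h
Sensible, feed 175→25 °C: -77078 kJ/h
Outlet flows (mol/h): A 369.8, B 3560.4
Sensible, products 25→244 °C: 88751 kJ/h
Q = ΔH = 117600 kJ/h = 32.666 kW
Heat supplied = 32.666 kJ/s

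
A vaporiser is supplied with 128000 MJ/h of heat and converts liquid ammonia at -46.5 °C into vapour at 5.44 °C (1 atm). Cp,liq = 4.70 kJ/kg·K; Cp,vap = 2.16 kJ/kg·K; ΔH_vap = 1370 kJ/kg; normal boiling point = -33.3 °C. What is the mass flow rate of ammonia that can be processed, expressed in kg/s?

ṁ = 23.5 kg/s

Δh = 4.70×(-33.3−-46.5) + 1370 + 2.16×(5.44−-33.3) = 1515.7 kJ/kg
Q = 128000 MJ/h = 35556 kJ/s = 35556 kJ/s
ṁ = Q/Δh = 35556 / 1515.7 = 23.458 kg/s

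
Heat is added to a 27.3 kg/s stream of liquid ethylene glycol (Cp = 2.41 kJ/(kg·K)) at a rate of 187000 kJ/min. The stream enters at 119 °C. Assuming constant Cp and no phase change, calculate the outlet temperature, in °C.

Q = 187000 kJ/min = 3116.7 kJ/s
ΔT = Q/(ṁ·Cp) = 3116.7/(27.3×2.41) = 47.371 K
T_out = 119 + 47.371 = 166.37 °C

T_out = 166 °C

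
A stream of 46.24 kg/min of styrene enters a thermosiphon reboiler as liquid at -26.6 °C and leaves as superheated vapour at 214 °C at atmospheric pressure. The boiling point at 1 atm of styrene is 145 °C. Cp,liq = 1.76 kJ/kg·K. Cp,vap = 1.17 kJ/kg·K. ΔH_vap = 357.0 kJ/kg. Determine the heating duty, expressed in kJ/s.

Q = 570 kJ/s

liquid -26.6→145 °C: 302.02 kJ/kg
vaporisation at 145 °C: 357 kJ/kg
vapour 145→214 °C: 80.73 kJ/kg
Δh = 302.02 + 357 + 80.73 = 739.75 kJ/kg
Q = ṁ·Δh = 46.24 kg/min × 739.75 kJ/kg = 34206 kJ/min
|Q| = 570.1 kW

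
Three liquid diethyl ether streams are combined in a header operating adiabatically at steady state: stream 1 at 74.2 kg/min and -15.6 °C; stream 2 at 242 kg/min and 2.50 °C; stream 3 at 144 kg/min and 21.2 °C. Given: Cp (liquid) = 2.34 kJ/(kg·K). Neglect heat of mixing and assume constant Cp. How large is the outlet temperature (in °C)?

Energy balance with Q = 0: Σ ṁᵢCp,ᵢ(T_out − Tᵢ) = 0
T_out = Σ ṁᵢCp,ᵢTᵢ / Σ ṁᵢCp,ᵢ
      = 5850.7 / 1076.9 = 5.433 °C

T_out = 5.43 °C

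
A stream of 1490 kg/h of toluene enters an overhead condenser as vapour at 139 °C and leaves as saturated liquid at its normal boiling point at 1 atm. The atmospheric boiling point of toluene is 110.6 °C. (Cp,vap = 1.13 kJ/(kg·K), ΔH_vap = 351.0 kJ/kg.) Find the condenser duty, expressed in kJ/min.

Q_c = 9510 kJ/min

vapour 139→110.6 °C: -32.092 kJ/kg
condensation at 110.6 °C: -351 kJ/kg
Δh = -32.092 + -351 = -383.09 kJ/kg
Q = ṁ·Δh = 1490 kg/h × -383.09 kJ/kg = -570810 kJ/h
|Q| = 158.56 kW = 9513.5 kJ/min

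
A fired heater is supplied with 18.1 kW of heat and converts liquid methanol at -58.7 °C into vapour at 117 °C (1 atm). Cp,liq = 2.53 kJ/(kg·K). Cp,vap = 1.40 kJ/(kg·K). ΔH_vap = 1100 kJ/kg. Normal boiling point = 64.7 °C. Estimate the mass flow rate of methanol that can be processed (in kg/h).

Δh = 2.53×(64.7−-58.7) + 1100 + 1.40×(117−64.7) = 1485.4 kJ/kg
Q = 18.1 kW = 18.1 kJ/s = 65160 kJ/h
ṁ = Q/Δh = 65160 / 1485.4 = 43.866 kg/h

ṁ = 43.9 kg/h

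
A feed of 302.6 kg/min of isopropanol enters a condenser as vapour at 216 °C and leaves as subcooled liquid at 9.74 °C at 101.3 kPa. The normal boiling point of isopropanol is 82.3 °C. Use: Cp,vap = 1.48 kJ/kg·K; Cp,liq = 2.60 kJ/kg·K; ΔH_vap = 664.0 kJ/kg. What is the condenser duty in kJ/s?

Q_c = 5300 kJ/s

vapour 216→82.3 °C: -197.88 kJ/kg
condensation at 82.3 °C: -664 kJ/kg
liquid 82.3→9.74 °C: -188.66 kJ/kg
Δh = -197.88 + -664 + -188.66 = -1050.5 kJ/kg
Q = ṁ·Δh = 302.6 kg/min × -1050.5 kJ/kg = -317890 kJ/min
|Q| = 5298.2 kW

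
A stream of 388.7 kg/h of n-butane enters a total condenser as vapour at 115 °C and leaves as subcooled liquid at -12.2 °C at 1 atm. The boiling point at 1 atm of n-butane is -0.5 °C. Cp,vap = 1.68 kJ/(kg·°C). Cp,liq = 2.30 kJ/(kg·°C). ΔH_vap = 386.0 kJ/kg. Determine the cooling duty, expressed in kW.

vapour 115→-0.5 °C: -194.04 kJ/kg
condensation at -0.5 °C: -386 kJ/kg
liquid -0.5→-12.2 °C: -26.91 kJ/kg
Δh = -194.04 + -386 + -26.91 = -606.95 kJ/kg
Q = ṁ·Δh = 388.7 kg/h × -606.95 kJ/kg = -235920 kJ/h
|Q| = 65.534 kW

Q_c = 65.5 kW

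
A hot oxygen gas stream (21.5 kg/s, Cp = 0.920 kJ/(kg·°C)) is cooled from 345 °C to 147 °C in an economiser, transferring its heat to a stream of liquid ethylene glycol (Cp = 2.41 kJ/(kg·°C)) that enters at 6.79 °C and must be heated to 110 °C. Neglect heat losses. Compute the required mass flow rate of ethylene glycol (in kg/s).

Heat released by hot stream: Q = 21.5 × 0.920 × (345 − 147) = 3916.4 kJ/s
Energy balance on cold side (adiabatic exchanger): Q = ṁ_c·Cp_c·(T_c,out − T_c,in)
ṁ_c = 3916.4 / [2.41 × (110 − 6.79)] = 15.745 kg/s

ṁ_c = 15.7 kg/s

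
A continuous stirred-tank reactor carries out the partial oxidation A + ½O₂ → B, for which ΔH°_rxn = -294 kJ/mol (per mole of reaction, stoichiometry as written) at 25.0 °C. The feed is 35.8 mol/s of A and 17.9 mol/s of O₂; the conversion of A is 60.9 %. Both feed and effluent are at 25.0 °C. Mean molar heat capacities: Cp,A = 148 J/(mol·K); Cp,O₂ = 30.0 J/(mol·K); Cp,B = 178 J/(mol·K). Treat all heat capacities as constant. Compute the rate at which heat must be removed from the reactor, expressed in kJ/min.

Extent of reaction ξ = 0.609 × 35.8 = 21.802 mol/s
Reaction term: ξ·ΔH°_rxn = 21.802 × -294 = -6409.8 kJ/s
Q = ΔH = -6409.8 kJ/s = -6409.8 kW
Heat removed = 384590 kJ/min

Q_out = 385000 kJ/min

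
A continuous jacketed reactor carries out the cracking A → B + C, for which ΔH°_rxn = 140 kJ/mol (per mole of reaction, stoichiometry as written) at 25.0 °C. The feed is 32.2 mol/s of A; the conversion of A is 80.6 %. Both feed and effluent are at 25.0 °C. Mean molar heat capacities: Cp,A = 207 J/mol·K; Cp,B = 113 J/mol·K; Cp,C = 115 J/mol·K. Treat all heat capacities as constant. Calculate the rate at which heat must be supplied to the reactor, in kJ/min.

Q_in = 218000 kJ/min

Extent of reaction ξ = 0.806 × 32.2 = 25.953 mol/s
Reaction term: ξ·ΔH°_rxn = 25.953 × 140 = 3633.4 kJ/s
Q = ΔH = 3633.4 kJ/s = 3633.4 kW
Heat supplied = 218010 kJ/min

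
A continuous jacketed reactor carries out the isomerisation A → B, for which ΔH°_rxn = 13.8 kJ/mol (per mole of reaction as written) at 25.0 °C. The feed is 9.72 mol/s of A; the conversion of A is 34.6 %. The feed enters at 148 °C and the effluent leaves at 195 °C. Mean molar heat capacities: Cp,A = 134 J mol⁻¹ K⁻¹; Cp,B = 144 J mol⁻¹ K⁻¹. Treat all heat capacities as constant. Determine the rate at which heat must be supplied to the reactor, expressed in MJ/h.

Q_in = 408 MJ/h

Extent of reaction ξ = 0.346 × 9.72 = 3.3631 mol/s
Reaction term: ξ·ΔH°_rxn = 3.3631 × 13.8 = 46.411 kJ/s
Sensible, feed 148→25 °C: -160.21 kJ/s
Outlet flows (mol/s): A 6.3569, B 3.3631
Sensible, products 25→195 °C: 227.14 kJ/s
Q = ΔH = 113.34 kJ/s = 113.34 kW
Heat supplied = 408.04 MJ/h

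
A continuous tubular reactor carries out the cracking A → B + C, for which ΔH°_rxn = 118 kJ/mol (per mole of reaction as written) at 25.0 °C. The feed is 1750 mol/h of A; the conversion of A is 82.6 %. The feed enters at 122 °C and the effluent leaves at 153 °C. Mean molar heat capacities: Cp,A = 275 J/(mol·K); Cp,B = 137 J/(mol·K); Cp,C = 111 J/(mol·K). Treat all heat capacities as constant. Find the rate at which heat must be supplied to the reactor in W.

Q_in = 50100 W

Extent of reaction ξ = 0.826 × 1750 = 1445.5 mol/h
Reaction term: ξ·ΔH°_rxn = 1445.5 × 118 = 170570 kJ/h
Sensible, feed 122→25 °C: -46681 kJ/h
Outlet flows (mol/h): A 304.5, B 1445.5, C 1445.5
Sensible, products 25→153 °C: 56604 kJ/h
Q = ΔH = 180490 kJ/h = 50.137 kW
Heat supplied = 50137 W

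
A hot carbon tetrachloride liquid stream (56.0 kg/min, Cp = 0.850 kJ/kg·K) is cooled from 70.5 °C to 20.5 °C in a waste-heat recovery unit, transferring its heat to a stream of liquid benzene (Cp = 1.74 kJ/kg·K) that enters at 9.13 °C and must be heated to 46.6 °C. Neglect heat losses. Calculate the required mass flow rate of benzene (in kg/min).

ṁ_c = 36.5 kg/min

Heat released by hot stream: Q = 56.0 × 0.850 × (70.5 − 20.5) = 2380 kJ/min
Energy balance on cold side (adiabatic exchanger): Q = ṁ_c·Cp_c·(T_c,out − T_c,in)
ṁ_c = 2380 / [1.74 × (46.6 − 9.13)] = 36.504 kg/min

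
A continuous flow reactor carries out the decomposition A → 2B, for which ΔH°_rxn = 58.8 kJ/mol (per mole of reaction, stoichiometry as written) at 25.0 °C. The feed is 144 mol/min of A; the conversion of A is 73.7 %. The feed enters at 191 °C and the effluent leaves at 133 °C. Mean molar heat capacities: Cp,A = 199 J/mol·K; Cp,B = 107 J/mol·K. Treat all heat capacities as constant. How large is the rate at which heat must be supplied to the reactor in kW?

Q_in = 79.2 kW

Extent of reaction ξ = 0.737 × 144 = 106.13 mol/min
Reaction term: ξ·ΔH°_rxn = 106.13 × 58.8 = 6240.3 kJ/min
Sensible, feed 191→25 °C: -4756.9 kJ/min
Outlet flows (mol/min): A 37.872, B 212.26
Sensible, products 25→133 °C: 3266.8 kJ/min
Q = ΔH = 4750.2 kJ/min = 79.17 kW
Heat supplied = 79.17 kW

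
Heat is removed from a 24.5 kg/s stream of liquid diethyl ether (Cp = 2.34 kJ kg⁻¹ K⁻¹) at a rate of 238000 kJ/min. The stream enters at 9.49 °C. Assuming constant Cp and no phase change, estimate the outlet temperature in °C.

T_out = -59.7 °C

Q = 238000 kJ/min = 3966.7 kJ/s
ΔT = Q/(ṁ·Cp) = 3966.7/(24.5×2.34) = 69.19 K
T_out = 9.49 − 69.19 = -59.7 °C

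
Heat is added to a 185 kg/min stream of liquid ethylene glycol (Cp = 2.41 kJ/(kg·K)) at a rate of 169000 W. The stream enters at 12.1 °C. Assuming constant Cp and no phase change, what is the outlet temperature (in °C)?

T_out = 34.8 °C

Q = 169000 W = 10140 kJ/min
ΔT = Q/(ṁ·Cp) = 10140/(185×2.41) = 22.743 K
T_out = 12.1 + 22.743 = 34.843 °C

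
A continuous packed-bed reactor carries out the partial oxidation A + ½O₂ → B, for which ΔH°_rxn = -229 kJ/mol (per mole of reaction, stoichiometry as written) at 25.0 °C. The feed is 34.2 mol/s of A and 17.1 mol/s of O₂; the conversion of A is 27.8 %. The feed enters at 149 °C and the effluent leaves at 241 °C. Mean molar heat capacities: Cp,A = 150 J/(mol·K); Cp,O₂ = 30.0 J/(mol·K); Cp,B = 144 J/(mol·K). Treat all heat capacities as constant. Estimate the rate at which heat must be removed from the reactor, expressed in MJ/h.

Extent of reaction ξ = 0.278 × 34.2 = 9.5076 mol/s
Reaction term: ξ·ΔH°_rxn = 9.5076 × -229 = -2177.2 kJ/s
Sensible, feed 149→25 °C: -699.73 kJ/s
Outlet flows (mol/s): A 24.692, O₂ 12.346, B 9.5076
Sensible, products 25→241 °C: 1175.8 kJ/s
Q = ΔH = -1701.2 kJ/s = -1701.2 kW
Heat removed = 6124.4 MJ/h

Q_out = 6120 MJ/h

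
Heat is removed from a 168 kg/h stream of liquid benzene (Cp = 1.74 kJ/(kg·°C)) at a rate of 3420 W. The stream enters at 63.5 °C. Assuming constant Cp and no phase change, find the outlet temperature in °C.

T_out = 21.4 °C

Q = 3420 W = 12312 kJ/h
ΔT = Q/(ṁ·Cp) = 12312/(168×1.74) = 42.118 K
T_out = 63.5 − 42.118 = 21.382 °C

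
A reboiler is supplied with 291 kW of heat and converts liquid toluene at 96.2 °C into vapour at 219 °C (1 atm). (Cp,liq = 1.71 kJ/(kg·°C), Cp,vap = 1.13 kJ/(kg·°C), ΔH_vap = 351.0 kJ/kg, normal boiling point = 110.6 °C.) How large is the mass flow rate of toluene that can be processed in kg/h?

Δh = 1.71×(110.6−96.2) + 351.0 + 1.13×(219−110.6) = 498.12 kJ/kg
Q = 291 kW = 291 kJ/s = 1.0476e+06 kJ/h
ṁ = Q/Δh = 1.0476e+06 / 498.12 = 2103.1 kg/h

ṁ = 2100 kg/h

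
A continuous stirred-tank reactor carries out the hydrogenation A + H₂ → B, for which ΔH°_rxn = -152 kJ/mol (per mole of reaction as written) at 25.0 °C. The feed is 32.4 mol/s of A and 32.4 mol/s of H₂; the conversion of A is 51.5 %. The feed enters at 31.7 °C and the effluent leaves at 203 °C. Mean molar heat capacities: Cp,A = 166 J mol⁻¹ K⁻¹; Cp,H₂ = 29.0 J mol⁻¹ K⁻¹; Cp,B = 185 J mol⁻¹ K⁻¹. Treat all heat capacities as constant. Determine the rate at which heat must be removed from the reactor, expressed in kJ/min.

Extent of reaction ξ = 0.515 × 32.4 = 16.686 mol/s
Reaction term: ξ·ΔH°_rxn = 16.686 × -152 = -2536.3 kJ/s
Sensible, feed 31.7→25 °C: -42.331 kJ/s
Outlet flows (mol/s): A 15.714, H₂ 15.714, B 16.686
Sensible, products 25→203 °C: 1094.9 kJ/s
Q = ΔH = -1483.7 kJ/s = -1483.7 kW
Heat removed = 89022 kJ/min

Q_out = 89000 kJ/min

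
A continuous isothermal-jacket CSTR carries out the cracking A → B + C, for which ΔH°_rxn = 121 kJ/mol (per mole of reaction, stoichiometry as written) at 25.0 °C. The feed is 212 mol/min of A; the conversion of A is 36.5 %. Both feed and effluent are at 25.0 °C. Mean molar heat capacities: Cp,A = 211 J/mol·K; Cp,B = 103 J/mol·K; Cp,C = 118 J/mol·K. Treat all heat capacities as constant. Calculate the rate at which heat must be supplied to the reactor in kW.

Q_in = 156 kW

Extent of reaction ξ = 0.365 × 212 = 77.38 mol/min
Reaction term: ξ·ΔH°_rxn = 77.38 × 121 = 9363 kJ/min
Q = ΔH = 9363 kJ/min = 156.05 kW
Heat supplied = 156.05 kW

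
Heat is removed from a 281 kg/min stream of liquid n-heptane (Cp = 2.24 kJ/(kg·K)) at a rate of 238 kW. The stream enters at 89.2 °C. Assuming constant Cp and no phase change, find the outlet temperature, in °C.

T_out = 66.5 °C

Q = 238 kW = 14280 kJ/min
ΔT = Q/(ṁ·Cp) = 14280/(281×2.24) = 22.687 K
T_out = 89.2 − 22.687 = 66.513 °C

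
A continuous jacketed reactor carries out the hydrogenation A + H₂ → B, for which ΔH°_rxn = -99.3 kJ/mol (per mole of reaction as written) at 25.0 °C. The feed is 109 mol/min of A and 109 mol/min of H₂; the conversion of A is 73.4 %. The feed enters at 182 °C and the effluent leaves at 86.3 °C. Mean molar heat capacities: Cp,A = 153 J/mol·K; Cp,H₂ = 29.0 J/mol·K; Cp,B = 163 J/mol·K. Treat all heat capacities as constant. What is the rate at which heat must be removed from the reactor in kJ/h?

Q_out = 596000 kJ/h

Extent of reaction ξ = 0.734 × 109 = 80.006 mol/min
Reaction term: ξ·ΔH°_rxn = 80.006 × -99.3 = -7944.6 kJ/min
Sensible, feed 182→25 °C: -3114.6 kJ/min
Outlet flows (mol/min): A 28.994, H₂ 28.994, B 80.006
Sensible, products 25→86.3 °C: 1122.9 kJ/min
Q = ΔH = -9936.3 kJ/min = -165.6 kW
Heat removed = 596180 kJ/h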